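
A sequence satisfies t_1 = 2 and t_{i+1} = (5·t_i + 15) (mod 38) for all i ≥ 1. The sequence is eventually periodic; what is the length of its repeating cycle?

18

We have t_1 = 2, t_2 = 25, t_3 = 26, t_4 = 31, t_5 = 18, t_6 = 29, t_7 = 8, t_8 = 17, t_9 = 24, t_{10} = 21, t_{11} = 6, t_{12} = 7, t_{13} = 12, t_{14} = 37, t_{15} = 10, t_{16} = 27, t_{17} = 36, t_{18} = 5, t_{19} = 2.
Since t_{19} = t_1 = 2, the sequence is periodic with period 18.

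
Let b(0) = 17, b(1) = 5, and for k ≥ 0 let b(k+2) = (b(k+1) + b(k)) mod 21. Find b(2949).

13

We have b(0) = 17; b(1) = 5; b(2) = 1; b(3) = 6; b(4) = 7; b(5) = 13; b(6) = 20; b(7) = 12; b(8) = 11; b(9) = 2; b(10) = 13; b(11) = 15; b(12) = 7; b(13) = 1; b(14) = 8; b(15) = 9; b(16) = 17; b(17) = 5.
Since (b(16), b(17)) = (b(0), b(1)) = (17, 5) (two consecutive terms determine the rest), the sequence is periodic with period 16.
So b(2949) = b(0 + ((2949-0) mod 16)) = b(5) = 13.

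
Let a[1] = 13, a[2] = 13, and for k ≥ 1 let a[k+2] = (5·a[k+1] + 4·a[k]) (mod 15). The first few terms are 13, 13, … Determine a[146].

Listing terms: a[1] = 13, a[2] = 13, a[3] = 12, a[4] = 7, a[5] = 8, a[6] = 8, a[7] = 12, a[8] = 2, a[9] = 13, a[10] = 13.
The sequence repeats with period 8.
(146 - 1) mod 8 = 1, so a[146] = a[2] = 13.

13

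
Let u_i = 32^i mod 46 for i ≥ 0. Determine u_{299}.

12

Computing terms: u_0 = 1, u_1 = 32, u_2 = 12, u_3 = 16, u_4 = 6, u_5 = 8, u_6 = 26, u_7 = 4, u_8 = 36, u_9 = 2, u_{10} = 18, u_{11} = 24, u_{12} = 32.
Since u_{12} = u_1 = 32, the sequence is eventually periodic: after a pre-period of length 1 it cycles with period 11.
For i ≥ 1, u_i depends only on (i - 1) mod 11. (299 - 1) mod 11 = 1, so u_{299} = u_2 = 12.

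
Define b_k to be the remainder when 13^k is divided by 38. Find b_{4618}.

25

b_0 = 1, b_1 = 13, b_2 = 17, b_3 = 31, b_4 = 23, b_5 = 33, b_6 = 11, b_7 = 29, b_8 = 35, b_9 = 37, b_{10} = 25, b_{11} = 21, b_{12} = 7, b_{13} = 15, b_{14} = 5, b_{15} = 27, b_{16} = 9, b_{17} = 3, b_{18} = 1.
The sequence repeats with period 18.
So b_{4618} = b_{0 + ((4618-0) mod 18)} = b_{10} = 25.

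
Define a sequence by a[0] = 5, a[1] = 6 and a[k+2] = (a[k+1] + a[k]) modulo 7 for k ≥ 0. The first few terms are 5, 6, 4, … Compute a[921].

Computing terms: a[0] = 5,  a[1] = 6,  a[2] = 4,  a[3] = 3,  a[4] = 0,  a[5] = 3,  a[6] = 3,  a[7] = 6,  a[8] = 2,  a[9] = 1,  a[10] = 3,  a[11] = 4,  a[12] = 0,  a[13] = 4,  a[14] = 4,  a[15] = 1,  a[16] = 5,  a[17] = 6.
Since (a[16], a[17]) = (a[0], a[1]) = (5, 6) (two consecutive terms determine the rest), the sequence is periodic with period 16.
So a[921] = a[0 + ((921-0) mod 16)] = a[9] = 1.

1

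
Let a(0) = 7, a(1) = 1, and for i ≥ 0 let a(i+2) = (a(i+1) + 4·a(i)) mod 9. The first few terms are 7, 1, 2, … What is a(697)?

We have a(0) = 7,  a(1) = 1,  a(2) = 2,  a(3) = 6,  a(4) = 5,  a(5) = 2,  a(6) = 4,  a(7) = 3,  a(8) = 1,  a(9) = 4,  a(10) = 8,  a(11) = 6,  a(12) = 2,  a(13) = 8,  a(14) = 7,  a(15) = 3,  a(16) = 4,  a(17) = 7,  a(18) = 5,  a(19) = 6,  a(20) = 8,  a(21) = 5,  a(22) = 1,  a(23) = 3,  a(24) = 7,  a(25) = 1.
The sequence repeats with period 24.
(697 - 0) mod 24 = 1, so a(697) = a(1) = 1.

1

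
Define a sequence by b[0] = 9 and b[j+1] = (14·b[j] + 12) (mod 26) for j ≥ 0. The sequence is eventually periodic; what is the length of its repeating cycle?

13

We have b[0] = 9, b[1] = 8, b[2] = 20, b[3] = 6, b[4] = 18, b[5] = 4, b[6] = 16, b[7] = 2, b[8] = 14, b[9] = 0, b[10] = 12, b[11] = 24, b[12] = 10, b[13] = 22, b[14] = 8.
Since b[14] = b[1] = 8, the sequence is eventually periodic: after a pre-period of length 1 it cycles with period 13.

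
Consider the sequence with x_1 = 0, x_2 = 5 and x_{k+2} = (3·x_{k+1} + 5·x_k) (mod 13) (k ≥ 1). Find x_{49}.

0

x_1 = 0,  x_2 = 5,  x_3 = 2,  x_4 = 5,  x_5 = 12,  x_6 = 9,  x_7 = 9,  x_8 = 7,  x_9 = 1,  x_{10} = 12,  x_{11} = 2,  x_{12} = 1,  x_{13} = 0,  x_{14} = 5.
The sequence repeats with period 12.
(49 - 1) mod 12 = 0, so x_{49} = x_1 = 0.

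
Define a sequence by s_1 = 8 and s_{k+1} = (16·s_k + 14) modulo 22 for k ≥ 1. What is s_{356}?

8

Listing terms: s_1 = 8, s_2 = 10, s_3 = 20, s_4 = 4, s_5 = 12, s_6 = 8.
Since s_6 = s_1 = 8, the sequence is periodic with period 5.
(356 - 1) mod 5 = 0, so s_{356} = s_1 = 8.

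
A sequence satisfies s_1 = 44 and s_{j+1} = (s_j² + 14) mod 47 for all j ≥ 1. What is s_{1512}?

Computing terms: s_1 = 44, s_2 = 23, s_3 = 26, s_4 = 32, s_5 = 4, s_6 = 30, s_7 = 21, s_8 = 32.
Since s_8 = s_4 = 32, the sequence is eventually periodic: after a pre-period of length 3 it cycles with period 4.
For j ≥ 4, s_j depends only on (j - 4) mod 4. (1512 - 4) mod 4 = 0, so s_{1512} = s_4 = 32.

32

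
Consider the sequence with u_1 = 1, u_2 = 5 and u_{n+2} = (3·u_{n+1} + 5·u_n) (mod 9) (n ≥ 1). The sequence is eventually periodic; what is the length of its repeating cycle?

We have u_1 = 1, u_2 = 5, u_3 = 2, u_4 = 4, u_5 = 4, u_6 = 5, u_7 = 8, u_8 = 4, u_9 = 7, u_{10} = 5, u_{11} = 5, u_{12} = 4, u_{13} = 1, u_{14} = 5.
The sequence repeats with period 12.

12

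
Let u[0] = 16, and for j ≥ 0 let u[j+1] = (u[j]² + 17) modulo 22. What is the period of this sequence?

10

u[0] = 16, u[1] = 9, u[2] = 10, u[3] = 7, u[4] = 0, u[5] = 17, u[6] = 20, u[7] = 21, u[8] = 18, u[9] = 11, u[10] = 6, u[11] = 9.
Since u[11] = u[1] = 9, the sequence is eventually periodic: after a pre-period of length 1 it cycles with period 10.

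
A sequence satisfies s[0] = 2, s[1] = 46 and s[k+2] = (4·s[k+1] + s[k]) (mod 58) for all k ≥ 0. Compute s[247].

20

We have s[0] = 2; s[1] = 46; s[2] = 12; s[3] = 36; s[4] = 40; s[5] = 22; s[6] = 12; s[7] = 12; s[8] = 2; s[9] = 20; s[10] = 24; s[11] = 0; s[12] = 24; s[13] = 38; s[14] = 2; s[15] = 46.
Since (s[14], s[15]) = (s[0], s[1]) = (2, 46) (two consecutive terms determine the rest), the sequence is periodic with period 14.
So s[247] = s[0 + ((247-0) mod 14)] = s[9] = 20.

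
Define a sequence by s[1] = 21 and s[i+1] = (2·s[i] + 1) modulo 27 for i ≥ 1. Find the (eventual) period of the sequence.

s[1] = 21; s[2] = 16; s[3] = 6; s[4] = 13; s[5] = 0; s[6] = 1; s[7] = 3; s[8] = 7; s[9] = 15; s[10] = 4; s[11] = 9; s[12] = 19; s[13] = 12; s[14] = 25; s[15] = 24; s[16] = 22; s[17] = 18; s[18] = 10; s[19] = 21.
The sequence repeats with period 18.

18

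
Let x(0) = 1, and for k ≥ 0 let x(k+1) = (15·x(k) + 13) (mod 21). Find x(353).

19

We have x(0) = 1,  x(1) = 7,  x(2) = 13,  x(3) = 19,  x(4) = 4,  x(5) = 10,  x(6) = 16,  x(7) = 1.
The sequence repeats with period 7.
So x(353) = x(0 + ((353-0) mod 7)) = x(3) = 19.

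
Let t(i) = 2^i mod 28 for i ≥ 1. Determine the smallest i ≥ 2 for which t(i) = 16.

4

Listing terms: t(1) = 2,  t(2) = 4,  t(3) = 8,  t(4) = 16,  t(5) = 4.
Since t(5) = t(2) = 4, the sequence is eventually periodic: after a pre-period of length 1 it cycles with period 3.
The value 16 first appears (with i ≥ 2) at t(4).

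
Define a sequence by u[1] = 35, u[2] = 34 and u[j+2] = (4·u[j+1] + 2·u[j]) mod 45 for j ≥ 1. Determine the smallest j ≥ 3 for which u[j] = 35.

9

u[1] = 35; u[2] = 34; u[3] = 26; u[4] = 37; u[5] = 20; u[6] = 19; u[7] = 26; u[8] = 7; u[9] = 35; u[10] = 19; u[11] = 11; u[12] = 37; u[13] = 35; u[14] = 34.
Since (u[13], u[14]) = (u[1], u[2]) = (35, 34) (two consecutive terms determine the rest), the sequence is periodic with period 12.
The value 35 first appears (with j ≥ 3) at u[9].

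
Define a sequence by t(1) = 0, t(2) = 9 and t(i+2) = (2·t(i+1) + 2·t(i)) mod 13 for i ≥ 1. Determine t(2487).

Computing terms: t(1) = 0, t(2) = 9, t(3) = 5, t(4) = 2, t(5) = 1, t(6) = 6, t(7) = 1, t(8) = 1, t(9) = 4, t(10) = 10, t(11) = 2, t(12) = 11, t(13) = 0, t(14) = 9.
The sequence repeats with period 12.
(2487 - 1) mod 12 = 2, so t(2487) = t(3) = 5.

5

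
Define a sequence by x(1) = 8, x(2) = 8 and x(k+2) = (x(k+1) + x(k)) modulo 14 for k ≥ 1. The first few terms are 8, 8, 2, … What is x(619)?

12

x(1) = 8; x(2) = 8; x(3) = 2; x(4) = 10; x(5) = 12; x(6) = 8; x(7) = 6; x(8) = 0; x(9) = 6; x(10) = 6; x(11) = 12; x(12) = 4; x(13) = 2; x(14) = 6; x(15) = 8; x(16) = 0; x(17) = 8; x(18) = 8.
Since (x(17), x(18)) = (x(1), x(2)) = (8, 8) (two consecutive terms determine the rest), the sequence is periodic with period 16.
So x(619) = x(1 + ((619-1) mod 16)) = x(11) = 12.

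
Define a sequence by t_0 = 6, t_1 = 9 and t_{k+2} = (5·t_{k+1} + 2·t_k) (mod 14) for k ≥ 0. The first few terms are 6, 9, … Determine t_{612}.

Listing terms: t_0 = 6, t_1 = 9, t_2 = 1, t_3 = 9, t_4 = 5, t_5 = 1, t_6 = 1, t_7 = 7, t_8 = 9, t_9 = 3, t_{10} = 5, t_{11} = 3, t_{12} = 11, t_{13} = 5, t_{14} = 5, t_{15} = 7, t_{16} = 3, t_{17} = 1, t_{18} = 11, t_{19} = 1, t_{20} = 13, t_{21} = 11, t_{22} = 11, t_{23} = 7, t_{24} = 1, t_{25} = 5, t_{26} = 13, t_{27} = 5, t_{28} = 9, t_{29} = 13, t_{30} = 13, t_{31} = 7, t_{32} = 5, t_{33} = 11, t_{34} = 9, t_{35} = 11, t_{36} = 3, t_{37} = 9, t_{38} = 9, t_{39} = 7, t_{40} = 11, t_{41} = 13, t_{42} = 3, t_{43} = 13, t_{44} = 1, t_{45} = 3, t_{46} = 3, t_{47} = 7, t_{48} = 13, t_{49} = 9, t_{50} = 1.
Since (t_{49}, t_{50}) = (t_1, t_2) = (9, 1) (two consecutive terms determine the rest), the sequence is eventually periodic: after a pre-period of length 1 it cycles with period 48.
For k ≥ 1, t_k depends only on (k - 1) mod 48. (612 - 1) mod 48 = 35, so t_{612} = t_{36} = 3.

3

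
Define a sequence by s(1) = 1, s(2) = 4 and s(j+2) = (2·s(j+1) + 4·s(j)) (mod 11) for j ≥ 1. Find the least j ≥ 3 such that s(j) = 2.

Computing terms: s(1) = 1, s(2) = 4, s(3) = 1, s(4) = 7, s(5) = 7, s(6) = 9, s(7) = 2, s(8) = 7, s(9) = 0, s(10) = 6, s(11) = 1, s(12) = 4.
The sequence repeats with period 10.
The value 2 first appears (with j ≥ 3) at s(7).

7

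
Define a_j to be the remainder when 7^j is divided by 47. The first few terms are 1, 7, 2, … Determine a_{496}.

25

Listing terms: a_0 = 1, a_1 = 7, a_2 = 2, a_3 = 14, a_4 = 4, a_5 = 28, a_6 = 8, a_7 = 9, a_8 = 16, a_9 = 18, a_{10} = 32, a_{11} = 36, a_{12} = 17, a_{13} = 25, a_{14} = 34, a_{15} = 3, a_{16} = 21, a_{17} = 6, a_{18} = 42, a_{19} = 12, a_{20} = 37, a_{21} = 24, a_{22} = 27, a_{23} = 1.
Since a_{23} = a_0 = 1, the sequence is periodic with period 23.
(496 - 0) mod 23 = 13, so a_{496} = a_{13} = 25.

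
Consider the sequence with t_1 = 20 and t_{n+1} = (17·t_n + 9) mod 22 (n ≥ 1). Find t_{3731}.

20

Computing terms: t_1 = 20; t_2 = 19; t_3 = 2; t_4 = 21; t_5 = 14; t_6 = 5; t_7 = 6; t_8 = 1; t_9 = 4; t_{10} = 11; t_{11} = 20.
Since t_{11} = t_1 = 20, the sequence is periodic with period 10.
(3731 - 1) mod 10 = 0, so t_{3731} = t_1 = 20.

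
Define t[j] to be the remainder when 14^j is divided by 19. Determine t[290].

t[0] = 1,  t[1] = 14,  t[2] = 6,  t[3] = 8,  t[4] = 17,  t[5] = 10,  t[6] = 7,  t[7] = 3,  t[8] = 4,  t[9] = 18,  t[10] = 5,  t[11] = 13,  t[12] = 11,  t[13] = 2,  t[14] = 9,  t[15] = 12,  t[16] = 16,  t[17] = 15,  t[18] = 1.
The sequence repeats with period 18.
(290 - 0) mod 18 = 2, so t[290] = t[2] = 6.

6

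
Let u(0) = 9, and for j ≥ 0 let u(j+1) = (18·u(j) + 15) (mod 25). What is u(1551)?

8

Computing terms: u(0) = 9, u(1) = 2, u(2) = 1, u(3) = 8, u(4) = 9.
Since u(4) = u(0) = 9, the sequence is periodic with period 4.
So u(1551) = u(0 + ((1551-0) mod 4)) = u(3) = 8.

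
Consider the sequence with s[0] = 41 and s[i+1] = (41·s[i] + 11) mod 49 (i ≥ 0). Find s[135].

47

We have s[0] = 41, s[1] = 26, s[2] = 48, s[3] = 19, s[4] = 6, s[5] = 12, s[6] = 13, s[7] = 5, s[8] = 20, s[9] = 47, s[10] = 27, s[11] = 40, s[12] = 34, s[13] = 33, s[14] = 41.
The sequence repeats with period 14.
(135 - 0) mod 14 = 9, so s[135] = s[9] = 47.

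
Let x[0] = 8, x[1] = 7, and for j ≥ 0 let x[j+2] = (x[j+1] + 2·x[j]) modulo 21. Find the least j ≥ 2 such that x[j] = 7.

7

Listing terms: x[0] = 8; x[1] = 7; x[2] = 2; x[3] = 16; x[4] = 20; x[5] = 10; x[6] = 8; x[7] = 7.
The sequence repeats with period 6.
The value 7 next appears (with j ≥ 2) at x[7].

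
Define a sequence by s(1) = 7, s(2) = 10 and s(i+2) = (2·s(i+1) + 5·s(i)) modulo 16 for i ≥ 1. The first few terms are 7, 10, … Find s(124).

8

Computing terms: s(1) = 7; s(2) = 10; s(3) = 7; s(4) = 0; s(5) = 3; s(6) = 6; s(7) = 11; s(8) = 4; s(9) = 15; s(10) = 2; s(11) = 15; s(12) = 8; s(13) = 11; s(14) = 14; s(15) = 3; s(16) = 12; s(17) = 7; s(18) = 10.
The sequence repeats with period 16.
(124 - 1) mod 16 = 11, so s(124) = s(12) = 8.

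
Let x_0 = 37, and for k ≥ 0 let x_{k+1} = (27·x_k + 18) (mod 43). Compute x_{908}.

We have x_0 = 37,  x_1 = 28,  x_2 = 0,  x_3 = 18,  x_4 = 31,  x_5 = 38,  x_6 = 12,  x_7 = 41,  x_8 = 7,  x_9 = 35,  x_{10} = 17,  x_{11} = 4,  x_{12} = 40,  x_{13} = 23,  x_{14} = 37.
Since x_{14} = x_0 = 37, the sequence is periodic with period 14.
So x_{908} = x_{0 + ((908-0) mod 14)} = x_{12} = 40.

40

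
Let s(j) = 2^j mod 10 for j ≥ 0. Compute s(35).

Listing terms: s(0) = 1, s(1) = 2, s(2) = 4, s(3) = 8, s(4) = 6, s(5) = 2.
Since s(5) = s(1) = 2, the sequence is eventually periodic: after a pre-period of length 1 it cycles with period 4.
For j ≥ 1, s(j) depends only on (j - 1) mod 4. (35 - 1) mod 4 = 2, so s(35) = s(3) = 8.

8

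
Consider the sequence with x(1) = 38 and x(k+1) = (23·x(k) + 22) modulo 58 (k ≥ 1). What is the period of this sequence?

7

We have x(1) = 38; x(2) = 26; x(3) = 40; x(4) = 14; x(5) = 54; x(6) = 46; x(7) = 36; x(8) = 38.
The sequence repeats with period 7.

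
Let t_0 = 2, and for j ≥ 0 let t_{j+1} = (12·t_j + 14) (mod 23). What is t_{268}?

We have t_0 = 2, t_1 = 15, t_2 = 10, t_3 = 19, t_4 = 12, t_5 = 20, t_6 = 1, t_7 = 3, t_8 = 4, t_9 = 16, t_{10} = 22, t_{11} = 2.
The sequence repeats with period 11.
So t_{268} = t_{0 + ((268-0) mod 11)} = t_4 = 12.

12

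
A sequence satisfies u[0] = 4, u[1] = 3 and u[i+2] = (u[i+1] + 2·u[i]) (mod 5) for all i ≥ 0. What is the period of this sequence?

Computing terms: u[0] = 4, u[1] = 3, u[2] = 1, u[3] = 2, u[4] = 4, u[5] = 3.
The sequence repeats with period 4.

4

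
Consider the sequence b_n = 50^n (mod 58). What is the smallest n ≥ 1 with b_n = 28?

14

Listing terms: b_0 = 1,  b_1 = 50,  b_2 = 6,  b_3 = 10,  b_4 = 36,  b_5 = 2,  b_6 = 42,  b_7 = 12,  b_8 = 20,  b_9 = 14,  b_{10} = 4,  b_{11} = 26,  b_{12} = 24,  b_{13} = 40,  b_{14} = 28,  b_{15} = 8,  b_{16} = 52,  b_{17} = 48,  b_{18} = 22,  b_{19} = 56,  b_{20} = 16,  b_{21} = 46,  b_{22} = 38,  b_{23} = 44,  b_{24} = 54,  b_{25} = 32,  b_{26} = 34,  b_{27} = 18,  b_{28} = 30,  b_{29} = 50.
Since b_{29} = b_1 = 50, the sequence is eventually periodic: after a pre-period of length 1 it cycles with period 28.
The value 28 first appears (with n ≥ 1) at b_{14}.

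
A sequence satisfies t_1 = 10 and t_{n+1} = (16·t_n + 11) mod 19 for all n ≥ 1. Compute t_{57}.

11

We have t_1 = 10, t_2 = 0, t_3 = 11, t_4 = 16, t_5 = 1, t_6 = 8, t_7 = 6, t_8 = 12, t_9 = 13, t_{10} = 10.
Since t_{10} = t_1 = 10, the sequence is periodic with period 9.
So t_{57} = t_{1 + ((57-1) mod 9)} = t_3 = 11.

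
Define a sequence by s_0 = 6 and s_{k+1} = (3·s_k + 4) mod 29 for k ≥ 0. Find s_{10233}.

s_0 = 6, s_1 = 22, s_2 = 12, s_3 = 11, s_4 = 8, s_5 = 28, s_6 = 1, s_7 = 7, s_8 = 25, s_9 = 21, s_{10} = 9, s_{11} = 2, s_{12} = 10, s_{13} = 5, s_{14} = 19, s_{15} = 3, s_{16} = 13, s_{17} = 14, s_{18} = 17, s_{19} = 26, s_{20} = 24, s_{21} = 18, s_{22} = 0, s_{23} = 4, s_{24} = 16, s_{25} = 23, s_{26} = 15, s_{27} = 20, s_{28} = 6.
The sequence repeats with period 28.
So s_{10233} = s_{0 + ((10233-0) mod 28)} = s_{13} = 5.

5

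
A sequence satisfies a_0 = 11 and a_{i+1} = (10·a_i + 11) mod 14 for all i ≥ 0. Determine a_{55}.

a_0 = 11; a_1 = 9; a_2 = 3; a_3 = 13; a_4 = 1; a_5 = 7; a_6 = 11.
Since a_6 = a_0 = 11, the sequence is periodic with period 6.
(55 - 0) mod 6 = 1, so a_{55} = a_1 = 9.

9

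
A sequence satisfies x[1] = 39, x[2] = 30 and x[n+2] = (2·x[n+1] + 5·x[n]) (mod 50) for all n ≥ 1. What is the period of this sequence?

Computing terms: x[1] = 39; x[2] = 30; x[3] = 5; x[4] = 10; x[5] = 45; x[6] = 40; x[7] = 5; x[8] = 10.
Since (x[7], x[8]) = (x[3], x[4]) = (5, 10) (two consecutive terms determine the rest), the sequence is eventually periodic: after a pre-period of length 2 it cycles with period 4.

4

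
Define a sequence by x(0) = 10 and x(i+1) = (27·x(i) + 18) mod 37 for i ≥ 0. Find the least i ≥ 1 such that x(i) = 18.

x(0) = 10, x(1) = 29, x(2) = 24, x(3) = 0, x(4) = 18, x(5) = 23, x(6) = 10.
Since x(6) = x(0) = 10, the sequence is periodic with period 6.
The value 18 first appears (with i ≥ 1) at x(4).

4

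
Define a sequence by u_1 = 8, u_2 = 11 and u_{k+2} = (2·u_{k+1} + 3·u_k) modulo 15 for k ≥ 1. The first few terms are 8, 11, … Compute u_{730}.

Listing terms: u_1 = 8; u_2 = 11; u_3 = 1; u_4 = 5; u_5 = 13; u_6 = 11; u_7 = 1.
Since (u_6, u_7) = (u_2, u_3) = (11, 1) (two consecutive terms determine the rest), the sequence is eventually periodic: after a pre-period of length 1 it cycles with period 4.
For k ≥ 2, u_k depends only on (k - 2) mod 4. (730 - 2) mod 4 = 0, so u_{730} = u_2 = 11.

11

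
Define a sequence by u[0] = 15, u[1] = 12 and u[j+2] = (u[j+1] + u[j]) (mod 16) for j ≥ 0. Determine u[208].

We have u[0] = 15, u[1] = 12, u[2] = 11, u[3] = 7, u[4] = 2, u[5] = 9, u[6] = 11, u[7] = 4, u[8] = 15, u[9] = 3, u[10] = 2, u[11] = 5, u[12] = 7, u[13] = 12, u[14] = 3, u[15] = 15, u[16] = 2, u[17] = 1, u[18] = 3, u[19] = 4, u[20] = 7, u[21] = 11, u[22] = 2, u[23] = 13, u[24] = 15, u[25] = 12.
Since (u[24], u[25]) = (u[0], u[1]) = (15, 12) (two consecutive terms determine the rest), the sequence is periodic with period 24.
(208 - 0) mod 24 = 16, so u[208] = u[16] = 2.

2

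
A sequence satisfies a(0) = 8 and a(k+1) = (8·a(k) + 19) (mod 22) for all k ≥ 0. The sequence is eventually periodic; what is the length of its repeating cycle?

We have a(0) = 8, a(1) = 17, a(2) = 1, a(3) = 5, a(4) = 15, a(5) = 7, a(6) = 9, a(7) = 3, a(8) = 21, a(9) = 11, a(10) = 19, a(11) = 17.
Since a(11) = a(1) = 17, the sequence is eventually periodic: after a pre-period of length 1 it cycles with period 10.

10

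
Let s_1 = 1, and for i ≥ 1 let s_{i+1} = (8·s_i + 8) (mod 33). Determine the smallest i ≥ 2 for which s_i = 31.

5

We have s_1 = 1, s_2 = 16, s_3 = 4, s_4 = 7, s_5 = 31, s_6 = 25, s_7 = 10, s_8 = 22, s_9 = 19, s_{10} = 28, s_{11} = 1.
The sequence repeats with period 10.
The value 31 first appears (with i ≥ 2) at s_5.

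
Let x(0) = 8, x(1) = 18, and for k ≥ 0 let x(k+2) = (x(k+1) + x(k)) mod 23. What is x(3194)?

We have x(0) = 8; x(1) = 18; x(2) = 3; x(3) = 21; x(4) = 1; x(5) = 22; x(6) = 0; x(7) = 22; x(8) = 22; x(9) = 21; x(10) = 20; x(11) = 18; x(12) = 15; x(13) = 10; x(14) = 2; x(15) = 12; x(16) = 14; x(17) = 3; x(18) = 17; x(19) = 20; x(20) = 14; x(21) = 11; x(22) = 2; x(23) = 13; x(24) = 15; x(25) = 5; x(26) = 20; x(27) = 2; x(28) = 22; x(29) = 1; x(30) = 0; x(31) = 1; x(32) = 1; x(33) = 2; x(34) = 3; x(35) = 5; x(36) = 8; x(37) = 13; x(38) = 21; x(39) = 11; x(40) = 9; x(41) = 20; x(42) = 6; x(43) = 3; x(44) = 9; x(45) = 12; x(46) = 21; x(47) = 10; x(48) = 8; x(49) = 18.
Since (x(48), x(49)) = (x(0), x(1)) = (8, 18) (two consecutive terms determine the rest), the sequence is periodic with period 48.
So x(3194) = x(0 + ((3194-0) mod 48)) = x(26) = 20.

20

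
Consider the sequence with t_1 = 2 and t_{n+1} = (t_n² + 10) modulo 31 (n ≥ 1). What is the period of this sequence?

Listing terms: t_1 = 2, t_2 = 14, t_3 = 20, t_4 = 7, t_5 = 28, t_6 = 19, t_7 = 30, t_8 = 11, t_9 = 7.
Since t_9 = t_4 = 7, the sequence is eventually periodic: after a pre-period of length 3 it cycles with period 5.

5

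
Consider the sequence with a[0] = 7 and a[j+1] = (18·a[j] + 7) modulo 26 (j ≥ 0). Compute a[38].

9

Computing terms: a[0] = 7; a[1] = 3; a[2] = 9; a[3] = 13; a[4] = 7.
Since a[4] = a[0] = 7, the sequence is periodic with period 4.
So a[38] = a[0 + ((38-0) mod 4)] = a[2] = 9.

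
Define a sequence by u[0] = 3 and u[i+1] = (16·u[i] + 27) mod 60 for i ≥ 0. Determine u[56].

We have u[0] = 3,  u[1] = 15,  u[2] = 27,  u[3] = 39,  u[4] = 51,  u[5] = 3.
Since u[5] = u[0] = 3, the sequence is periodic with period 5.
(56 - 0) mod 5 = 1, so u[56] = u[1] = 15.

15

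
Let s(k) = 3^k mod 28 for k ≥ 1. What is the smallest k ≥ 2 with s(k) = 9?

2

s(1) = 3, s(2) = 9, s(3) = 27, s(4) = 25, s(5) = 19, s(6) = 1, s(7) = 3.
Since s(7) = s(1) = 3, the sequence is periodic with period 6.
The value 9 first appears (with k ≥ 2) at s(2).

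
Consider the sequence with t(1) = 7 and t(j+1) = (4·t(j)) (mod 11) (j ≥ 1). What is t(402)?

6

We have t(1) = 7,  t(2) = 6,  t(3) = 2,  t(4) = 8,  t(5) = 10,  t(6) = 7.
Since t(6) = t(1) = 7, the sequence is periodic with period 5.
(402 - 1) mod 5 = 1, so t(402) = t(2) = 6.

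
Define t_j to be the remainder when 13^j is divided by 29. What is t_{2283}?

13

t_1 = 13; t_2 = 24; t_3 = 22; t_4 = 25; t_5 = 6; t_6 = 20; t_7 = 28; t_8 = 16; t_9 = 5; t_{10} = 7; t_{11} = 4; t_{12} = 23; t_{13} = 9; t_{14} = 1; t_{15} = 13.
The sequence repeats with period 14.
So t_{2283} = t_{1 + ((2283-1) mod 14)} = t_1 = 13.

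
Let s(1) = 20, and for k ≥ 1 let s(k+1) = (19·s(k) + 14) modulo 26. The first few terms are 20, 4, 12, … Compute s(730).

2

Computing terms: s(1) = 20, s(2) = 4, s(3) = 12, s(4) = 8, s(5) = 10, s(6) = 22, s(7) = 16, s(8) = 6, s(9) = 24, s(10) = 2, s(11) = 0, s(12) = 14, s(13) = 20.
Since s(13) = s(1) = 20, the sequence is periodic with period 12.
(730 - 1) mod 12 = 9, so s(730) = s(10) = 2.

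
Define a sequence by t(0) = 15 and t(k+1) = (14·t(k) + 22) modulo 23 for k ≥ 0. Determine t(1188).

15

We have t(0) = 15, t(1) = 2, t(2) = 4, t(3) = 9, t(4) = 10, t(5) = 1, t(6) = 13, t(7) = 20, t(8) = 3, t(9) = 18, t(10) = 21, t(11) = 17, t(12) = 7, t(13) = 5, t(14) = 0, t(15) = 22, t(16) = 8, t(17) = 19, t(18) = 12, t(19) = 6, t(20) = 14, t(21) = 11, t(22) = 15.
Since t(22) = t(0) = 15, the sequence is periodic with period 22.
(1188 - 0) mod 22 = 0, so t(1188) = t(0) = 15.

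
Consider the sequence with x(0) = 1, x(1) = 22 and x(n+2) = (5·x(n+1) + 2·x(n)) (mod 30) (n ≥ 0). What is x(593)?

22

We have x(0) = 1, x(1) = 22, x(2) = 22, x(3) = 4, x(4) = 4, x(5) = 28, x(6) = 28, x(7) = 16, x(8) = 16, x(9) = 22, x(10) = 22.
Since (x(9), x(10)) = (x(1), x(2)) = (22, 22) (two consecutive terms determine the rest), the sequence is eventually periodic: after a pre-period of length 1 it cycles with period 8.
For n ≥ 1, x(n) depends only on (n - 1) mod 8. (593 - 1) mod 8 = 0, so x(593) = x(1) = 22.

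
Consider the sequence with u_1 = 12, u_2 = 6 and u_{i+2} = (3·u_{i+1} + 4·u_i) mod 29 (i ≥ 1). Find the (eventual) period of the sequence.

14

Computing terms: u_1 = 12; u_2 = 6; u_3 = 8; u_4 = 19; u_5 = 2; u_6 = 24; u_7 = 22; u_8 = 17; u_9 = 23; u_{10} = 21; u_{11} = 10; u_{12} = 27; u_{13} = 5; u_{14} = 7; u_{15} = 12; u_{16} = 6.
Since (u_{15}, u_{16}) = (u_1, u_2) = (12, 6) (two consecutive terms determine the rest), the sequence is periodic with period 14.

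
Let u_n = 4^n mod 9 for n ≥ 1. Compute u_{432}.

1

We have u_1 = 4,  u_2 = 7,  u_3 = 1,  u_4 = 4.
The sequence repeats with period 3.
(432 - 1) mod 3 = 2, so u_{432} = u_3 = 1.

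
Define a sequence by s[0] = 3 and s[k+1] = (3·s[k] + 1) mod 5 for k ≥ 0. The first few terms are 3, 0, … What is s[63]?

Listing terms: s[0] = 3,  s[1] = 0,  s[2] = 1,  s[3] = 4,  s[4] = 3.
The sequence repeats with period 4.
So s[63] = s[0 + ((63-0) mod 4)] = s[3] = 4.

4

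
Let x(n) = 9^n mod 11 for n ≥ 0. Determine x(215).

x(0) = 1; x(1) = 9; x(2) = 4; x(3) = 3; x(4) = 5; x(5) = 1.
The sequence repeats with period 5.
So x(215) = x(0 + ((215-0) mod 5)) = x(0) = 1.

1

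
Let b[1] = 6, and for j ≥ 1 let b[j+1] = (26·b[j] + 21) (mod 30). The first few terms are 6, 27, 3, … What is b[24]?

We have b[1] = 6, b[2] = 27, b[3] = 3, b[4] = 9, b[5] = 15, b[6] = 21, b[7] = 27.
Since b[7] = b[2] = 27, the sequence is eventually periodic: after a pre-period of length 1 it cycles with period 5.
For j ≥ 2, b[j] depends only on (j - 2) mod 5. (24 - 2) mod 5 = 2, so b[24] = b[4] = 9.

9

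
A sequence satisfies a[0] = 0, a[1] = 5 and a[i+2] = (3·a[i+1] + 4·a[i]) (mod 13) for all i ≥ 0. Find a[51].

a[0] = 0, a[1] = 5, a[2] = 2, a[3] = 0, a[4] = 8, a[5] = 11, a[6] = 0, a[7] = 5.
The sequence repeats with period 6.
So a[51] = a[0 + ((51-0) mod 6)] = a[3] = 0.

0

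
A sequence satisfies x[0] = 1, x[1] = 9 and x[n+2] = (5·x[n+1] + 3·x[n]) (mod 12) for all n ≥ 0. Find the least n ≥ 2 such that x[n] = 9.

x[0] = 1, x[1] = 9, x[2] = 0, x[3] = 3, x[4] = 3, x[5] = 0, x[6] = 9, x[7] = 9, x[8] = 0.
Since (x[7], x[8]) = (x[1], x[2]) = (9, 0) (two consecutive terms determine the rest), the sequence is eventually periodic: after a pre-period of length 1 it cycles with period 6.
The value 9 first appears (with n ≥ 2) at x[6].

6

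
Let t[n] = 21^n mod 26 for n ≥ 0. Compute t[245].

21

Computing terms: t[0] = 1,  t[1] = 21,  t[2] = 25,  t[3] = 5,  t[4] = 1.
Since t[4] = t[0] = 1, the sequence is periodic with period 4.
So t[245] = t[0 + ((245-0) mod 4)] = t[1] = 21.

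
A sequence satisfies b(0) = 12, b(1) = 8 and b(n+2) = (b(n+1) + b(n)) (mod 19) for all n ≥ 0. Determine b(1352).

Listing terms: b(0) = 12, b(1) = 8, b(2) = 1, b(3) = 9, b(4) = 10, b(5) = 0, b(6) = 10, b(7) = 10, b(8) = 1, b(9) = 11, b(10) = 12, b(11) = 4, b(12) = 16, b(13) = 1, b(14) = 17, b(15) = 18, b(16) = 16, b(17) = 15, b(18) = 12, b(19) = 8.
Since (b(18), b(19)) = (b(0), b(1)) = (12, 8) (two consecutive terms determine the rest), the sequence is periodic with period 18.
So b(1352) = b(0 + ((1352-0) mod 18)) = b(2) = 1.

1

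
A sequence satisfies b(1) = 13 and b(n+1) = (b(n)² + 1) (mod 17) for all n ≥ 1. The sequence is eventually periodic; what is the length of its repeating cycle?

b(1) = 13, b(2) = 0, b(3) = 1, b(4) = 2, b(5) = 5, b(6) = 9, b(7) = 14, b(8) = 10, b(9) = 16, b(10) = 2.
Since b(10) = b(4) = 2, the sequence is eventually periodic: after a pre-period of length 3 it cycles with period 6.

6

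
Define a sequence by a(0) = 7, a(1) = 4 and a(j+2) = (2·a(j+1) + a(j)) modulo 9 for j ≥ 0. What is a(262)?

0

Computing terms: a(0) = 7, a(1) = 4, a(2) = 6, a(3) = 7, a(4) = 2, a(5) = 2, a(6) = 6, a(7) = 5, a(8) = 7, a(9) = 1, a(10) = 0, a(11) = 1, a(12) = 2, a(13) = 5, a(14) = 3, a(15) = 2, a(16) = 7, a(17) = 7, a(18) = 3, a(19) = 4, a(20) = 2, a(21) = 8, a(22) = 0, a(23) = 8, a(24) = 7, a(25) = 4.
The sequence repeats with period 24.
(262 - 0) mod 24 = 22, so a(262) = a(22) = 0.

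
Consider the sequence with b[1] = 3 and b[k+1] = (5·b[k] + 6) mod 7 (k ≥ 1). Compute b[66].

Listing terms: b[1] = 3, b[2] = 0, b[3] = 6, b[4] = 1, b[5] = 4, b[6] = 5, b[7] = 3.
Since b[7] = b[1] = 3, the sequence is periodic with period 6.
So b[66] = b[1 + ((66-1) mod 6)] = b[6] = 5.

5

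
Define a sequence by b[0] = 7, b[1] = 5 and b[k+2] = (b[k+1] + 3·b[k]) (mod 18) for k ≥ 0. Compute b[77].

Listing terms: b[0] = 7, b[1] = 5, b[2] = 8, b[3] = 5, b[4] = 11, b[5] = 8, b[6] = 5.
Since (b[5], b[6]) = (b[2], b[3]) = (8, 5) (two consecutive terms determine the rest), the sequence is eventually periodic: after a pre-period of length 2 it cycles with period 3.
For k ≥ 2, b[k] depends only on (k - 2) mod 3. (77 - 2) mod 3 = 0, so b[77] = b[2] = 8.

8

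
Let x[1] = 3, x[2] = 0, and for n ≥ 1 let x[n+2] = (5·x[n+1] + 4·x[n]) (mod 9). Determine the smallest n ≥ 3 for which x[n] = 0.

We have x[1] = 3,  x[2] = 0,  x[3] = 3,  x[4] = 6,  x[5] = 6,  x[6] = 0,  x[7] = 6,  x[8] = 3,  x[9] = 3,  x[10] = 0.
The sequence repeats with period 8.
The value 0 first appears (with n ≥ 3) at x[6].

6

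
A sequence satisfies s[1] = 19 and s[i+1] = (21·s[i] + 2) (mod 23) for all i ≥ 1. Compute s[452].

13

Computing terms: s[1] = 19; s[2] = 10; s[3] = 5; s[4] = 15; s[5] = 18; s[6] = 12; s[7] = 1; s[8] = 0; s[9] = 2; s[10] = 21; s[11] = 6; s[12] = 13; s[13] = 22; s[14] = 4; s[15] = 17; s[16] = 14; s[17] = 20; s[18] = 8; s[19] = 9; s[20] = 7; s[21] = 11; s[22] = 3; s[23] = 19.
Since s[23] = s[1] = 19, the sequence is periodic with period 22.
So s[452] = s[1 + ((452-1) mod 22)] = s[12] = 13.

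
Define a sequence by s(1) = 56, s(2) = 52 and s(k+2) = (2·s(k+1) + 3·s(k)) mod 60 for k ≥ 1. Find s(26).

Computing terms: s(1) = 56; s(2) = 52; s(3) = 32; s(4) = 40; s(5) = 56; s(6) = 52.
The sequence repeats with period 4.
(26 - 1) mod 4 = 1, so s(26) = s(2) = 52.

52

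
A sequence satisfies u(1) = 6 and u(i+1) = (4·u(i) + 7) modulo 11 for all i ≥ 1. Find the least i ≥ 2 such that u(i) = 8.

Computing terms: u(1) = 6, u(2) = 9, u(3) = 10, u(4) = 3, u(5) = 8, u(6) = 6.
The sequence repeats with period 5.
The value 8 first appears (with i ≥ 2) at u(5).

5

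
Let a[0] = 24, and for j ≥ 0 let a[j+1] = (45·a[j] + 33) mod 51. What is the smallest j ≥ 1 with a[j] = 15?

12

Computing terms: a[0] = 24; a[1] = 42; a[2] = 36; a[3] = 21; a[4] = 9; a[5] = 30; a[6] = 6; a[7] = 48; a[8] = 0; a[9] = 33; a[10] = 39; a[11] = 3; a[12] = 15; a[13] = 45; a[14] = 18; a[15] = 27; a[16] = 24.
Since a[16] = a[0] = 24, the sequence is periodic with period 16.
The value 15 first appears (with j ≥ 1) at a[12].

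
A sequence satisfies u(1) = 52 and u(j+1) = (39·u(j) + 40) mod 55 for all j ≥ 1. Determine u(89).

12

Listing terms: u(1) = 52; u(2) = 33; u(3) = 7; u(4) = 38; u(5) = 37; u(6) = 53; u(7) = 17; u(8) = 43; u(9) = 12; u(10) = 13; u(11) = 52.
The sequence repeats with period 10.
So u(89) = u(1 + ((89-1) mod 10)) = u(9) = 12.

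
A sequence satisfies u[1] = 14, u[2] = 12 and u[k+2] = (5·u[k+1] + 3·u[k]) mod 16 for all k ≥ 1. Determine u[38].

12

We have u[1] = 14,  u[2] = 12,  u[3] = 6,  u[4] = 2,  u[5] = 12,  u[6] = 2,  u[7] = 14,  u[8] = 12.
Since (u[7], u[8]) = (u[1], u[2]) = (14, 12) (two consecutive terms determine the rest), the sequence is periodic with period 6.
(38 - 1) mod 6 = 1, so u[38] = u[2] = 12.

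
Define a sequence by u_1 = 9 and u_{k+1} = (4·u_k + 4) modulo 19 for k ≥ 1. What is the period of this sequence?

9

Listing terms: u_1 = 9,  u_2 = 2,  u_3 = 12,  u_4 = 14,  u_5 = 3,  u_6 = 16,  u_7 = 11,  u_8 = 10,  u_9 = 6,  u_{10} = 9.
Since u_{10} = u_1 = 9, the sequence is periodic with period 9.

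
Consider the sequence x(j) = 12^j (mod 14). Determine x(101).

We have x(1) = 12; x(2) = 4; x(3) = 6; x(4) = 2; x(5) = 10; x(6) = 8; x(7) = 12.
Since x(7) = x(1) = 12, the sequence is periodic with period 6.
(101 - 1) mod 6 = 4, so x(101) = x(5) = 10.

10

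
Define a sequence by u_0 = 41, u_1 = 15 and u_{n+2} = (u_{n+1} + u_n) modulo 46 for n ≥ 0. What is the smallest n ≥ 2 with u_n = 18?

Computing terms: u_0 = 41,  u_1 = 15,  u_2 = 10,  u_3 = 25,  u_4 = 35,  u_5 = 14,  u_6 = 3,  u_7 = 17,  u_8 = 20,  u_9 = 37,  u_{10} = 11,  u_{11} = 2,  u_{12} = 13,  u_{13} = 15,  u_{14} = 28,  u_{15} = 43,  u_{16} = 25,  u_{17} = 22,  u_{18} = 1,  u_{19} = 23,  u_{20} = 24,  u_{21} = 1,  u_{22} = 25,  u_{23} = 26,  u_{24} = 5,  u_{25} = 31,  u_{26} = 36,  u_{27} = 21,  u_{28} = 11,  u_{29} = 32,  u_{30} = 43,  u_{31} = 29,  u_{32} = 26,  u_{33} = 9,  u_{34} = 35,  u_{35} = 44,  u_{36} = 33,  u_{37} = 31,  u_{38} = 18,  u_{39} = 3,  u_{40} = 21,  u_{41} = 24,  u_{42} = 45,  u_{43} = 23,  u_{44} = 22,  u_{45} = 45,  u_{46} = 21,  u_{47} = 20,  u_{48} = 41,  u_{49} = 15.
The sequence repeats with period 48.
The value 18 first appears (with n ≥ 2) at u_{38}.

38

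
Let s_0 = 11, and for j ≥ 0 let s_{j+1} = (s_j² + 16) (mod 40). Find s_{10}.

17

s_0 = 11; s_1 = 17; s_2 = 25; s_3 = 1; s_4 = 17.
Since s_4 = s_1 = 17, the sequence is eventually periodic: after a pre-period of length 1 it cycles with period 3.
For j ≥ 1, s_j depends only on (j - 1) mod 3. (10 - 1) mod 3 = 0, so s_{10} = s_1 = 17.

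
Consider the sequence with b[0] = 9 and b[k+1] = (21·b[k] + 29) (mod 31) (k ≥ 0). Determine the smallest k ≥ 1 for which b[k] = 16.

15

Listing terms: b[0] = 9, b[1] = 1, b[2] = 19, b[3] = 25, b[4] = 27, b[5] = 7, b[6] = 21, b[7] = 5, b[8] = 10, b[9] = 22, b[10] = 26, b[11] = 17, b[12] = 14, b[13] = 13, b[14] = 23, b[15] = 16, b[16] = 24, b[17] = 6, b[18] = 0, b[19] = 29, b[20] = 18, b[21] = 4, b[22] = 20, b[23] = 15, b[24] = 3, b[25] = 30, b[26] = 8, b[27] = 11, b[28] = 12, b[29] = 2, b[30] = 9.
Since b[30] = b[0] = 9, the sequence is periodic with period 30.
The value 16 first appears (with k ≥ 1) at b[15].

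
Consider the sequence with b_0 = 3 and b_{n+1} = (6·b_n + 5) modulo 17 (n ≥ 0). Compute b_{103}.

b_0 = 3, b_1 = 6, b_2 = 7, b_3 = 13, b_4 = 15, b_5 = 10, b_6 = 14, b_7 = 4, b_8 = 12, b_9 = 9, b_{10} = 8, b_{11} = 2, b_{12} = 0, b_{13} = 5, b_{14} = 1, b_{15} = 11, b_{16} = 3.
Since b_{16} = b_0 = 3, the sequence is periodic with period 16.
(103 - 0) mod 16 = 7, so b_{103} = b_7 = 4.

4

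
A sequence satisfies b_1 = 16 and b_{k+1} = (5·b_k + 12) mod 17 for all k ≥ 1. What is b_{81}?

Computing terms: b_1 = 16; b_2 = 7; b_3 = 13; b_4 = 9; b_5 = 6; b_6 = 8; b_7 = 1; b_8 = 0; b_9 = 12; b_{10} = 4; b_{11} = 15; b_{12} = 2; b_{13} = 5; b_{14} = 3; b_{15} = 10; b_{16} = 11; b_{17} = 16.
Since b_{17} = b_1 = 16, the sequence is periodic with period 16.
(81 - 1) mod 16 = 0, so b_{81} = b_1 = 16.

16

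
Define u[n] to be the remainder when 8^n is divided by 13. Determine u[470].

u[1] = 8,  u[2] = 12,  u[3] = 5,  u[4] = 1,  u[5] = 8.
Since u[5] = u[1] = 8, the sequence is periodic with period 4.
(470 - 1) mod 4 = 1, so u[470] = u[2] = 12.

12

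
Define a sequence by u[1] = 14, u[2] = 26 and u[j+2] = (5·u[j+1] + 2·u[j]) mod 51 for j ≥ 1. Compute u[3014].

u[1] = 14,  u[2] = 26,  u[3] = 5,  u[4] = 26,  u[5] = 38,  u[6] = 38,  u[7] = 11,  u[8] = 29,  u[9] = 14,  u[10] = 26.
The sequence repeats with period 8.
So u[3014] = u[1 + ((3014-1) mod 8)] = u[6] = 38.

38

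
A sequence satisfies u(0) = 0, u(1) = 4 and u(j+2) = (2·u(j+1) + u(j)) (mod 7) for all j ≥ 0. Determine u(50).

u(0) = 0; u(1) = 4; u(2) = 1; u(3) = 6; u(4) = 6; u(5) = 4; u(6) = 0; u(7) = 4.
Since (u(6), u(7)) = (u(0), u(1)) = (0, 4) (two consecutive terms determine the rest), the sequence is periodic with period 6.
(50 - 0) mod 6 = 2, so u(50) = u(2) = 1.

1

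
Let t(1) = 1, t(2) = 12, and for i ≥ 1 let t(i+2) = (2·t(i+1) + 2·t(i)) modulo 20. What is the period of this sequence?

t(1) = 1,  t(2) = 12,  t(3) = 6,  t(4) = 16,  t(5) = 4,  t(6) = 0,  t(7) = 8,  t(8) = 16,  t(9) = 8,  t(10) = 8,  t(11) = 12,  t(12) = 0,  t(13) = 4,  t(14) = 8,  t(15) = 4,  t(16) = 4,  t(17) = 16,  t(18) = 0,  t(19) = 12,  t(20) = 4,  t(21) = 12,  t(22) = 12,  t(23) = 8,  t(24) = 0,  t(25) = 16,  t(26) = 12,  t(27) = 16,  t(28) = 16,  t(29) = 4.
Since (t(28), t(29)) = (t(4), t(5)) = (16, 4) (two consecutive terms determine the rest), the sequence is eventually periodic: after a pre-period of length 3 it cycles with period 24.

24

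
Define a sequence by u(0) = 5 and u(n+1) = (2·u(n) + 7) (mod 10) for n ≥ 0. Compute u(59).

Listing terms: u(0) = 5, u(1) = 7, u(2) = 1, u(3) = 9, u(4) = 5.
The sequence repeats with period 4.
(59 - 0) mod 4 = 3, so u(59) = u(3) = 9.

9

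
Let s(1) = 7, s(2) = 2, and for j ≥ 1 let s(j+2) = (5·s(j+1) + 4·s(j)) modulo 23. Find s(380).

We have s(1) = 7,  s(2) = 2,  s(3) = 15,  s(4) = 14,  s(5) = 15,  s(6) = 16,  s(7) = 2,  s(8) = 5,  s(9) = 10,  s(10) = 1,  s(11) = 22,  s(12) = 22,  s(13) = 14,  s(14) = 20,  s(15) = 18,  s(16) = 9,  s(17) = 2,  s(18) = 0,  s(19) = 8,  s(20) = 17,  s(21) = 2,  s(22) = 9,  s(23) = 7,  s(24) = 2.
The sequence repeats with period 22.
(380 - 1) mod 22 = 5, so s(380) = s(6) = 16.

16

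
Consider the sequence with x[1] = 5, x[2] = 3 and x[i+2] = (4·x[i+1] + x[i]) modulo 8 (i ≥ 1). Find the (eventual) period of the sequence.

4

We have x[1] = 5, x[2] = 3, x[3] = 1, x[4] = 7, x[5] = 5, x[6] = 3.
Since (x[5], x[6]) = (x[1], x[2]) = (5, 3) (two consecutive terms determine the rest), the sequence is periodic with period 4.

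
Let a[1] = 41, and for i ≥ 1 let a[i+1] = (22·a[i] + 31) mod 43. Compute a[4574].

Computing terms: a[1] = 41,  a[2] = 30,  a[3] = 3,  a[4] = 11,  a[5] = 15,  a[6] = 17,  a[7] = 18,  a[8] = 40,  a[9] = 8,  a[10] = 35,  a[11] = 27,  a[12] = 23,  a[13] = 21,  a[14] = 20,  a[15] = 41.
The sequence repeats with period 14.
So a[4574] = a[1 + ((4574-1) mod 14)] = a[10] = 35.

35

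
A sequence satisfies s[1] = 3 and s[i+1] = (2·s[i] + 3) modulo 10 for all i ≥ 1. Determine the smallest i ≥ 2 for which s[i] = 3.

Listing terms: s[1] = 3; s[2] = 9; s[3] = 1; s[4] = 5; s[5] = 3.
Since s[5] = s[1] = 3, the sequence is periodic with period 4.
The value 3 next appears (with i ≥ 2) at s[5].

5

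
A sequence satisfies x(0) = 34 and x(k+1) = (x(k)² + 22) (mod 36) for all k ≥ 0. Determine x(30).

2

Listing terms: x(0) = 34; x(1) = 26; x(2) = 14; x(3) = 2; x(4) = 26.
Since x(4) = x(1) = 26, the sequence is eventually periodic: after a pre-period of length 1 it cycles with period 3.
For k ≥ 1, x(k) depends only on (k - 1) mod 3. (30 - 1) mod 3 = 2, so x(30) = x(3) = 2.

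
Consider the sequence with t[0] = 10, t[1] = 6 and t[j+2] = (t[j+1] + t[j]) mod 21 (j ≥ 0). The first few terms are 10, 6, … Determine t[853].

18

We have t[0] = 10; t[1] = 6; t[2] = 16; t[3] = 1; t[4] = 17; t[5] = 18; t[6] = 14; t[7] = 11; t[8] = 4; t[9] = 15; t[10] = 19; t[11] = 13; t[12] = 11; t[13] = 3; t[14] = 14; t[15] = 17; t[16] = 10; t[17] = 6.
Since (t[16], t[17]) = (t[0], t[1]) = (10, 6) (two consecutive terms determine the rest), the sequence is periodic with period 16.
So t[853] = t[0 + ((853-0) mod 16)] = t[5] = 18.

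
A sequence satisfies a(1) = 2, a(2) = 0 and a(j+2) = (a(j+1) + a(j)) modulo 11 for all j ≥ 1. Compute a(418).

5

Computing terms: a(1) = 2, a(2) = 0, a(3) = 2, a(4) = 2, a(5) = 4, a(6) = 6, a(7) = 10, a(8) = 5, a(9) = 4, a(10) = 9, a(11) = 2, a(12) = 0.
Since (a(11), a(12)) = (a(1), a(2)) = (2, 0) (two consecutive terms determine the rest), the sequence is periodic with period 10.
So a(418) = a(1 + ((418-1) mod 10)) = a(8) = 5.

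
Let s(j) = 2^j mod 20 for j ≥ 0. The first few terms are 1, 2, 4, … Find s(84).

Listing terms: s(0) = 1, s(1) = 2, s(2) = 4, s(3) = 8, s(4) = 16, s(5) = 12, s(6) = 4.
Since s(6) = s(2) = 4, the sequence is eventually periodic: after a pre-period of length 2 it cycles with period 4.
For j ≥ 2, s(j) depends only on (j - 2) mod 4. (84 - 2) mod 4 = 2, so s(84) = s(4) = 16.

16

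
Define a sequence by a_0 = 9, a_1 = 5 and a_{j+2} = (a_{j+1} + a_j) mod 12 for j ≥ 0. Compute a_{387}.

a_0 = 9; a_1 = 5; a_2 = 2; a_3 = 7; a_4 = 9; a_5 = 4; a_6 = 1; a_7 = 5; a_8 = 6; a_9 = 11; a_{10} = 5; a_{11} = 4; a_{12} = 9; a_{13} = 1; a_{14} = 10; a_{15} = 11; a_{16} = 9; a_{17} = 8; a_{18} = 5; a_{19} = 1; a_{20} = 6; a_{21} = 7; a_{22} = 1; a_{23} = 8; a_{24} = 9; a_{25} = 5.
The sequence repeats with period 24.
(387 - 0) mod 24 = 3, so a_{387} = a_3 = 7.

7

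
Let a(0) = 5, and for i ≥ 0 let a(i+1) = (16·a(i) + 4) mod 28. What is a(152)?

4

Listing terms: a(0) = 5; a(1) = 0; a(2) = 4; a(3) = 12; a(4) = 0.
Since a(4) = a(1) = 0, the sequence is eventually periodic: after a pre-period of length 1 it cycles with period 3.
For i ≥ 1, a(i) depends only on (i - 1) mod 3. (152 - 1) mod 3 = 1, so a(152) = a(2) = 4.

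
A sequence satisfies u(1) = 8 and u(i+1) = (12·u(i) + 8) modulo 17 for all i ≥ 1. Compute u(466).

u(1) = 8; u(2) = 2; u(3) = 15; u(4) = 1; u(5) = 3; u(6) = 10; u(7) = 9; u(8) = 14; u(9) = 6; u(10) = 12; u(11) = 16; u(12) = 13; u(13) = 11; u(14) = 4; u(15) = 5; u(16) = 0; u(17) = 8.
Since u(17) = u(1) = 8, the sequence is periodic with period 16.
So u(466) = u(1 + ((466-1) mod 16)) = u(2) = 2.

2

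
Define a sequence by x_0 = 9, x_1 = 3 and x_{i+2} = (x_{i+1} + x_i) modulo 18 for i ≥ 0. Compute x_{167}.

12

x_0 = 9,  x_1 = 3,  x_2 = 12,  x_3 = 15,  x_4 = 9,  x_5 = 6,  x_6 = 15,  x_7 = 3,  x_8 = 0,  x_9 = 3,  x_{10} = 3,  x_{11} = 6,  x_{12} = 9,  x_{13} = 15,  x_{14} = 6,  x_{15} = 3,  x_{16} = 9,  x_{17} = 12,  x_{18} = 3,  x_{19} = 15,  x_{20} = 0,  x_{21} = 15,  x_{22} = 15,  x_{23} = 12,  x_{24} = 9,  x_{25} = 3.
Since (x_{24}, x_{25}) = (x_0, x_1) = (9, 3) (two consecutive terms determine the rest), the sequence is periodic with period 24.
So x_{167} = x_{0 + ((167-0) mod 24)} = x_{23} = 12.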